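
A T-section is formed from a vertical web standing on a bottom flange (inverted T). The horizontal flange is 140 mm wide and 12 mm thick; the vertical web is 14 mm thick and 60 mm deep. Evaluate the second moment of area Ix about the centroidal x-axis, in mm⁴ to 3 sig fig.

Ix ≈ 9.98 × 10⁵ mm⁴

Split into non-overlapping primitives; take the origin at the lower-left of the bounding box.
Flange: 140 × 12, A = 1 680 mm², y = 6 mm, Ī = 20 160 mm⁴.
Web: 14 × 60, A = 840 mm², y = 42 mm, Ī = 252 000 mm⁴.
Centroid: ȳ = ΣA·y / ΣA = 18 mm.
Transfer each piece to the centroidal x-axis using Ī + A·d² with d = y − 18:
  flange: d = -12 mm → contributes +262 080 mm⁴
  web: d = 24 mm → contributes +735 840 mm⁴
Total I = 997 920 mm⁴.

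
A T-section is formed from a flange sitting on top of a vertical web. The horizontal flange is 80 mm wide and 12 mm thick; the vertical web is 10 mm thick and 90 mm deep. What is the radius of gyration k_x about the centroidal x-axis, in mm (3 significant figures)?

Treat the section as a set of non-overlapping primitives; coordinates are from the bounding-box lower-left.
Flange: 80 × 12, A = 960 mm², y = 96 mm, Ī = 11 520 mm⁴.
Web: 10 × 90, A = 900 mm², y = 45 mm, Ī = 607 500 mm⁴.
Centroid: ȳ = ΣA·y / ΣA = 71.323 mm.
Transfer each piece to the centroidal x-axis using Ī + A·d² with d = y − 71.323:
  flange: d = 24.677 mm → contributes +596 136 mm⁴
  web: d = -26.323 mm → contributes +1 231 090 mm⁴
Total I = 1 827 226 mm⁴.
Radius of gyration: k = √(I/A) = √(1 827 226 / 1 860) = 31.343 mm.

k_x ≈ 31.3 mm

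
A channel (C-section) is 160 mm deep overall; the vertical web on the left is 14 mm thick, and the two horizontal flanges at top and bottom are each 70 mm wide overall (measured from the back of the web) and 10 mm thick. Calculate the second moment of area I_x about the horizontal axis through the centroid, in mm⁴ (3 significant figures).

I_x ≈ 1.11 × 10⁷ mm⁴

Decompose the section into non-overlapping parts with the origin at the bottom-left of its bounding rectangle.
Web: 14 × 160, A = 2 240 mm², y = 80 mm, Ī = 4 778 667 mm⁴.
Top flange (beyond web): 56 × 10, A = 560 mm², y = 155 mm, Ī = 4666.7 mm⁴.
Bottom flange (beyond web): 56 × 10, A = 560 mm², y = 5 mm, Ī = 4666.7 mm⁴.
By symmetry the centroid is at mid-height, ȳ = 80 mm.
Transfer each piece to the horizontal axis through the centroid using Ī + A·d² with d = y − 80:
  web: d = 0 mm → contributes +4 778 667 mm⁴
  top flange (beyond web): d = 75 mm → contributes +3 154 667 mm⁴
  bottom flange (beyond web): d = -75 mm → contributes +3 154 667 mm⁴
Total I = 11 088 000 mm⁴.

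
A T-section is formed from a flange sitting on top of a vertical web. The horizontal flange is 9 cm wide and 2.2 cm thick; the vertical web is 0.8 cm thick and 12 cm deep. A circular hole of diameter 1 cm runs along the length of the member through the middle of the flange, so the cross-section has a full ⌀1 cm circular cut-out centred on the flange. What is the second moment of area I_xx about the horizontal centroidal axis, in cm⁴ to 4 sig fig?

I_xx ≈ 444.7 cm⁴

Split into non-overlapping primitives; take the origin at the lower-left of the bounding box.
Flange: 9 × 2.2, A = 19.8 cm², y = 13.1 cm, Ī = 7.986 cm⁴.
Web: 0.8 × 12, A = 9.6 cm², y = 6 cm, Ī = 115.2 cm⁴.
Hole (subtracted): ⌀1, A = 0.785398 cm², y = 13.1 cm, Ī = 0.0490874 cm⁴.
Centroid: ȳ = ΣA·y / ΣA = 10.718 cm.
Transfer each piece to the horizontal centroidal axis using Ī + A·d² with d = y − 10.718:
  flange: d = 2.382 cm → contributes +120.33 cm⁴
  web: d = -4.718 cm → contributes +328.891 cm⁴
  hole: d = 2.382 cm → contributes −4.50538 cm⁴
Total I = 444.716 cm⁴.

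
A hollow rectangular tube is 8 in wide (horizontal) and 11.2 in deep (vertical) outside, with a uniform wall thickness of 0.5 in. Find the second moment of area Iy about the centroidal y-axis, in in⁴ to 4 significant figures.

Decompose the section into non-overlapping parts with the origin at the bottom-left of its bounding rectangle.
Outer rectangle: 8 × 11.2, A = 89.6 in², x = 4 in, Ī = 477.867 in⁴.
Inner void (subtracted): 7 × 10.2, A = 71.4 in², x = 4 in, Ī = 291.55 in⁴.
By symmetry the centroid is at mid-width, x̄ = 4 in.
All pieces are centred on the centroidal y-axis, so I = ΣĪ (holes subtracted) = 186.317 in⁴.

Iy ≈ 186.3 in⁴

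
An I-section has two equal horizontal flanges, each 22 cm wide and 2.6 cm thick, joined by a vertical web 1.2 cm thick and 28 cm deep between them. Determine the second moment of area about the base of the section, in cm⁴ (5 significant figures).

I_base ≈ 6.9822 × 10⁴ cm⁴

Treat the section as a set of non-overlapping primitives; coordinates are from the bounding-box lower-left.
Bottom flange: 22 × 2.6, A = 57.2 cm², y = 1.3 cm, Ī = 32.22267 cm⁴.
Web: 1.2 × 28, A = 33.6 cm², y = 16.6 cm, Ī = 2195.2 cm⁴.
Top flange: 22 × 2.6, A = 57.2 cm², y = 31.9 cm, Ī = 32.22267 cm⁴.
Transfer each piece to a horizontal axis along the bottom face using Ī + A·d² with d = y − 0:
  bottom flange: d = 1.3 cm → contributes +128.8907 cm⁴
  web: d = 16.6 cm → contributes +11454.02 cm⁴
  top flange: d = 31.9 cm → contributes +58239.51 cm⁴
Total I = 69822.42 cm⁴.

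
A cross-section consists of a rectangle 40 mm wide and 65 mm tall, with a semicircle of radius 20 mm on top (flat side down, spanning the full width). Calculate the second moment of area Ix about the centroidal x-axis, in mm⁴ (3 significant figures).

Ix ≈ 1.78 × 10⁶ mm⁴

Decompose the section into non-overlapping parts with the origin at the bottom-left of its bounding rectangle.
Rectangular body: 40 × 65, A = 2 600 mm², y = 32.5 mm, Ī = 915 417 mm⁴.
Semicircular cap: semicircle r = 20, A = 628.32 mm², y = 73.488 mm, Ī = 17 561 mm⁴.
Centroid: ȳ = ΣA·y / ΣA = 40.477 mm.
Transfer each piece to the centroidal x-axis using Ī + A·d² with d = y − 40.477:
  rectangular body: d = -7.9774 mm → contributes +1 080 879 mm⁴
  semicircular cap: d = 33.011 mm → contributes +702 249 mm⁴
Total I = 1 783 128 mm⁴.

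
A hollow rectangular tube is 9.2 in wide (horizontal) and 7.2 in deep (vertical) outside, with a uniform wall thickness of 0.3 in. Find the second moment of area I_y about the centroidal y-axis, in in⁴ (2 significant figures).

I_y ≈ 120 in⁴

Treat the section as a set of non-overlapping primitives; coordinates are from the bounding-box lower-left.
Outer rectangle: 9.2 × 7.2, A = 66.24 in², x = 4.6 in, Ī = 467.2 in⁴.
Inner void (subtracted): 8.6 × 6.6, A = 56.76 in², x = 4.6 in, Ī = 349.8 in⁴.
By symmetry the centroid is at mid-width, x̄ = 4.6 in.
All pieces are centred on the centroidal y-axis, so I = ΣĪ (holes subtracted) = 117.4 in⁴.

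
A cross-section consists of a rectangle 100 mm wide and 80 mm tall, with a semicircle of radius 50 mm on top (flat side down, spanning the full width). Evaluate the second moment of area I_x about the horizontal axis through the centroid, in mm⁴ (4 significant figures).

I_x ≈ 1.482 × 10⁷ mm⁴

Decompose the section into non-overlapping parts with the origin at the bottom-left of its bounding rectangle.
Rectangular body: 100 × 80, A = 8 000 mm², y = 40 mm, Ī = 4 266 667 mm⁴.
Semicircular cap: semicircle r = 50, A = 3926.99 mm², y = 101.221 mm, Ī = 685 981 mm⁴.
Centroid: ȳ = ΣA·y / ΣA = 60.1571 mm.
Transfer each piece to the horizontal axis through the centroid using Ī + A·d² with d = y − 60.1571:
  rectangular body: d = -20.1571 mm → contributes +7 517 120 mm⁴
  semicircular cap: d = 41.0636 mm → contributes +7 307 751 mm⁴
Total I = 14 824 871 mm⁴.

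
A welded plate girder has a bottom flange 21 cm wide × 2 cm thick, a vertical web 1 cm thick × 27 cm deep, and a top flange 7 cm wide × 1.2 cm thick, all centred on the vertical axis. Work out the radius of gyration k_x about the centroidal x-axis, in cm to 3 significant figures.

Decompose the section into non-overlapping parts with the origin at the bottom-left of its bounding rectangle.
Bottom plate: 21 × 2, A = 42 cm², y = 1 cm, Ī = 14 cm⁴.
Web plate: 1 × 27, A = 27 cm², y = 15.5 cm, Ī = 1640.3 cm⁴.
Top plate: 7 × 1.2, A = 8.4 cm², y = 29.6 cm, Ī = 1.008 cm⁴.
Centroid: ȳ = ΣA·y / ΣA = 9.162 cm.
Transfer each piece to the centroidal x-axis using Ī + A·d² with d = y − 9.162:
  bottom plate: d = -8.162 cm → contributes +2 812 cm⁴
  web plate: d = 6.338 cm → contributes +2724.8 cm⁴
  top plate: d = 20.438 cm → contributes +3509.8 cm⁴
Total I = 9046.6 cm⁴.
Radius of gyration: k = √(I/A) = √(9046.6 / 77.4) = 10.811 cm.

k_x ≈ 10.8 cm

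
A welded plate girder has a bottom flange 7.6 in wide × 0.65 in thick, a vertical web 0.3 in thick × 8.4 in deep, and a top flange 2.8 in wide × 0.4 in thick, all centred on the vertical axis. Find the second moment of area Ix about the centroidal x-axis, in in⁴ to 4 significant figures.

Ix ≈ 102.4 in⁴

Decompose the section into non-overlapping parts with the origin at the bottom-left of its bounding rectangle.
Bottom plate: 7.6 × 0.65, A = 4.94 in², y = 0.325 in, Ī = 0.173929 in⁴.
Web plate: 0.3 × 8.4, A = 2.52 in², y = 4.85 in, Ī = 14.8176 in⁴.
Top plate: 2.8 × 0.4, A = 1.12 in², y = 9.25 in, Ī = 0.0149333 in⁴.
Centroid: ȳ = ΣA·y / ΣA = 2.81906 in.
Transfer each piece to the centroidal x-axis using Ī + A·d² with d = y − 2.81906:
  bottom plate: d = -2.49406 in → contributes +30.9023 in⁴
  web plate: d = 2.03094 in → contributes +25.2119 in⁴
  top plate: d = 6.43094 in → contributes +46.3348 in⁴
Total I = 102.449 in⁴.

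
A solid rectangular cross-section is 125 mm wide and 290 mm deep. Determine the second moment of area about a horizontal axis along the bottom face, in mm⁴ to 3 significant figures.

The section: 125 × 290, A = 36 250 mm², y = 145 mm, Ī = 254 052 083 mm⁴.
Transfer it to the bottom edge using Ī + A·d² with d = y − 0:
  the section: d = 145 mm → contributes +1 016 208 333 mm⁴
Total I = 1 016 208 333 mm⁴.

I_base ≈ 1.02 × 10⁹ mm⁴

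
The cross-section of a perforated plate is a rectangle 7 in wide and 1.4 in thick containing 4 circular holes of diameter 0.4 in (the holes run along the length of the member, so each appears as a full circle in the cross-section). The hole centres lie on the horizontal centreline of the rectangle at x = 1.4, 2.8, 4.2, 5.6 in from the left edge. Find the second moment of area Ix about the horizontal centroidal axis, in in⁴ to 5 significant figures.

Break the section into simple shapes (no overlaps), measuring from the bottom-left corner of the bounding box.
Plate: 7 × 1.4, A = 9.8 in², y = 0.7 in, Ī = 1.600667 in⁴.
Hole 1 (subtracted): ⌀0.4, A = 0.1256637 in², y = 0.7 in, Ī = 0.001256637 in⁴.
Hole 2 (subtracted): ⌀0.4, A = 0.1256637 in², y = 0.7 in, Ī = 0.001256637 in⁴.
Hole 3 (subtracted): ⌀0.4, A = 0.1256637 in², y = 0.7 in, Ī = 0.001256637 in⁴.
Hole 4 (subtracted): ⌀0.4, A = 0.1256637 in², y = 0.7 in, Ī = 0.001256637 in⁴.
By symmetry the centroid is at mid-height, ȳ = 0.7 in.
All pieces are centred on the horizontal centroidal axis, so I = ΣĪ (holes subtracted) = 1.59564 in⁴.

Ix ≈ 1.5956 in⁴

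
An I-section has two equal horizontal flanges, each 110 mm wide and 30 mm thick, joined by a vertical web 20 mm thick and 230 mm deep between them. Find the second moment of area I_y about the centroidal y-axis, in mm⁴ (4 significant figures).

I_y ≈ 6.808 × 10⁶ mm⁴

Break the section into simple shapes (no overlaps), measuring from the bottom-left corner of the bounding box.
Bottom flange: 110 × 30, A = 3 300 mm², x = 55 mm, Ī = 3 327 500 mm⁴.
Web: 20 × 230, A = 4 600 mm², x = 55 mm, Ī = 153 333 mm⁴.
Top flange: 110 × 30, A = 3 300 mm², x = 55 mm, Ī = 3 327 500 mm⁴.
By symmetry the centroid is at mid-width, x̄ = 55 mm.
All pieces are centred on the centroidal y-axis, so I = ΣĪ = 6 808 333 mm⁴.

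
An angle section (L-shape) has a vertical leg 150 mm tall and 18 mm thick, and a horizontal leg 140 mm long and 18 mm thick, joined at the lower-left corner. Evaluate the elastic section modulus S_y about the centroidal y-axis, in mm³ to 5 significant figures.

S_y ≈ 8.7655 × 10⁴ mm³

Decompose the section into non-overlapping parts with the origin at the bottom-left of its bounding rectangle.
Vertical leg: 18 × 150, A = 2 700 mm², x = 9 mm, Ī = 72 900 mm⁴.
Horizontal leg (remainder): 122 × 18, A = 2 196 mm², x = 79 mm, Ī = 2 723 772 mm⁴.
Centroid: x̄ = ΣA·x / ΣA = 40.39706 mm.
Transfer each piece to the centroidal y-axis using Ī + A·d² with d = x − 40.39706:
  vertical leg: d = -31.39706 mm → contributes +2 734 493 mm⁴
  horizontal leg (remainder): d = 38.60294 mm → contributes +5 996 223 mm⁴
Total I = 8 730 716 mm⁴.
Extreme fibre distance c = 99.60294 mm; S = I/c = 87655.2 mm³.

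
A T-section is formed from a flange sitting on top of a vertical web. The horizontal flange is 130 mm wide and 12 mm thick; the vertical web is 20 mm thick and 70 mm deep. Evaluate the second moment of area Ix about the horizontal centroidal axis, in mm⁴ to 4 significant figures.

Decompose the section into non-overlapping parts with the origin at the bottom-left of its bounding rectangle.
Flange: 130 × 12, A = 1 560 mm², y = 76 mm, Ī = 18 720 mm⁴.
Web: 20 × 70, A = 1 400 mm², y = 35 mm, Ī = 571 667 mm⁴.
Centroid: ȳ = ΣA·y / ΣA = 56.6081 mm.
Transfer each piece to the horizontal centroidal axis using Ī + A·d² with d = y − 56.6081:
  flange: d = 19.3919 mm → contributes +605 351 mm⁴
  web: d = -21.6081 mm → contributes +1 225 341 mm⁴
Total I = 1 830 692 mm⁴.

Ix ≈ 1.831 × 10⁶ mm⁴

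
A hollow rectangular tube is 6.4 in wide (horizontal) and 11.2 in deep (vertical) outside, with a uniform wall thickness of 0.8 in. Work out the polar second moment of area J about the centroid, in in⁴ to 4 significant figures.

Decompose the section into non-overlapping parts with the origin at the bottom-left of its bounding rectangle.
Outer rectangle: 6.4 × 11.2, A = 71.68 in², y = 5.6 in, Ī = 749.295 in⁴.
Inner void (subtracted): 4.8 × 9.6, A = 46.08 in², y = 5.6 in, Ī = 353.894 in⁴.
By symmetry the centroid is at mid-height, ȳ = 5.6 in.
All pieces are centred on the centroidal x-axis, so I = ΣĪ (holes subtracted) = 395.401 in⁴.
Repeating about the centroidal y-axis gives I_y = 156.194 in⁴.
Polar second moment: J = I_x + I_y = 551.595 in⁴.

J ≈ 551.6 in⁴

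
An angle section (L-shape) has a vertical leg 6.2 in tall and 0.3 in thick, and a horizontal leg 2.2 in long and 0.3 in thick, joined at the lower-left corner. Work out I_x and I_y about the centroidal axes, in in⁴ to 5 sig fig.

Treat the section as a set of non-overlapping primitives; coordinates are from the bounding-box lower-left.
Vertical leg: 0.3 × 6.2, A = 1.86 in², y = 3.1 in, Ī = 5.9582 in⁴.
Horizontal leg (remainder): 1.9 × 0.3, A = 0.57 in², y = 0.15 in, Ī = 0.004275 in⁴.
Centroid: ȳ = ΣA·y / ΣA = 2.408025 in.
Transfer each piece to the centroidal x-axis using Ī + A·d² with d = y − 2.408025:
  vertical leg: d = 0.6919753 in → contributes +6.848823 in⁴
  horizontal leg (remainder): d = -2.258025 in → contributes +2.91052 in⁴
Total I = 9.759344 in⁴.
For the y-axis: x̄ = 0.4080247 in.
Repeating about the centroidal y-axis gives I_y = 0.7133435 in⁴.

I_x ≈ 9.7593 in⁴, I_y ≈ 0.71334 in⁴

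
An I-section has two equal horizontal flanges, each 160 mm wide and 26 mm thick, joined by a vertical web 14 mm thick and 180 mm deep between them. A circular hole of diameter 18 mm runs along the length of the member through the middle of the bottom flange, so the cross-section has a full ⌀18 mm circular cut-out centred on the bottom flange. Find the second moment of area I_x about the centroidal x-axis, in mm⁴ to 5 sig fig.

I_x ≈ 9.2770 × 10⁷ mm⁴

Split into non-overlapping primitives; take the origin at the lower-left of the bounding box.
Bottom flange: 160 × 26, A = 4 160 mm², y = 13 mm, Ī = 234346.7 mm⁴.
Web: 14 × 180, A = 2 520 mm², y = 116 mm, Ī = 6 804 000 mm⁴.
Top flange: 160 × 26, A = 4 160 mm², y = 219 mm, Ī = 234346.7 mm⁴.
Hole (subtracted): ⌀18, A = 254.469 mm², y = 13 mm, Ī = 5152.997 mm⁴.
Centroid: ȳ = ΣA·y / ΣA = 118.4761 mm.
Transfer each piece to the centroidal x-axis using Ī + A·d² with d = y − 118.4761:
  bottom flange: d = -105.4761 mm → contributes +46 515 167 mm⁴
  web: d = -2.47605 mm → contributes +6 819 450 mm⁴
  top flange: d = 100.5239 mm → contributes +42 271 415 mm⁴
  hole: d = -105.4761 mm → contributes −2 836 171 mm⁴
Total I = 92 769 861 mm⁴.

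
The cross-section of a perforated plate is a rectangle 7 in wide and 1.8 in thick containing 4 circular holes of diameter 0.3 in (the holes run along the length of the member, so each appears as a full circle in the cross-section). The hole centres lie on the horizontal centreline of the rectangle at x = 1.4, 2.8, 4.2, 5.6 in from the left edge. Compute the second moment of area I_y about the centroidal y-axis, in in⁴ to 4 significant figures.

I_y ≈ 50.76 in⁴

Split into non-overlapping primitives; take the origin at the lower-left of the bounding box.
Plate: 7 × 1.8, A = 12.6 in², x = 3.5 in, Ī = 51.45 in⁴.
Hole 1 (subtracted): ⌀0.3, A = 0.0706858 in², x = 1.4 in, Ī = 0.000397608 in⁴.
Hole 2 (subtracted): ⌀0.3, A = 0.0706858 in², x = 2.8 in, Ī = 0.000397608 in⁴.
Hole 3 (subtracted): ⌀0.3, A = 0.0706858 in², x = 4.2 in, Ī = 0.000397608 in⁴.
Hole 4 (subtracted): ⌀0.3, A = 0.0706858 in², x = 5.6 in, Ī = 0.000397608 in⁴.
By symmetry the centroid is at mid-width, x̄ = 3.5 in.
Transfer each piece to the centroidal y-axis using Ī + A·d² with d = x − 3.5:
  plate: d = 0 in → contributes +51.45 in⁴
  hole 1: d = -2.1 in → contributes −0.312122 in⁴
  hole 2: d = -0.7 in → contributes −0.0350337 in⁴
  hole 3: d = 0.7 in → contributes −0.0350337 in⁴
  hole 4: d = 2.1 in → contributes −0.312122 in⁴
Total I = 50.7557 in⁴.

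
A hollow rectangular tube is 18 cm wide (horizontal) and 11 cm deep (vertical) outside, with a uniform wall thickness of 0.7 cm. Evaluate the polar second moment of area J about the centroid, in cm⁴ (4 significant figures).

Treat the section as a set of non-overlapping primitives; coordinates are from the bounding-box lower-left.
Outer rectangle: 18 × 11, A = 198 cm², y = 5.5 cm, Ī = 1996.5 cm⁴.
Inner void (subtracted): 16.6 × 9.6, A = 159.36 cm², y = 5.5 cm, Ī = 1223.88 cm⁴.
By symmetry the centroid is at mid-height, ȳ = 5.5 cm.
All pieces are centred on the centroidal x-axis, so I = ΣĪ (holes subtracted) = 772.615 cm⁴.
Repeating about the centroidal y-axis gives I_y = 1686.56 cm⁴.
Polar second moment: J = I_x + I_y = 2459.18 cm⁴.

J ≈ 2459 cm⁴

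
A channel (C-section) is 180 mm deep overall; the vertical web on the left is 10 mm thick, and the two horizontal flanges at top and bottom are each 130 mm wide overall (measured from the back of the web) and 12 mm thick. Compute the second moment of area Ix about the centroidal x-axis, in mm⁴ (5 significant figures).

Ix ≈ 2.5216 × 10⁷ mm⁴

Treat the section as a set of non-overlapping primitives; coordinates are from the bounding-box lower-left.
Web: 10 × 180, A = 1 800 mm², y = 90 mm, Ī = 4 860 000 mm⁴.
Top flange (beyond web): 120 × 12, A = 1 440 mm², y = 174 mm, Ī = 17 280 mm⁴.
Bottom flange (beyond web): 120 × 12, A = 1 440 mm², y = 6 mm, Ī = 17 280 mm⁴.
By symmetry the centroid is at mid-height, ȳ = 90 mm.
Transfer each piece to the centroidal x-axis using Ī + A·d² with d = y − 90:
  web: d = 0 mm → contributes +4 860 000 mm⁴
  top flange (beyond web): d = 84 mm → contributes +10 177 920 mm⁴
  bottom flange (beyond web): d = -84 mm → contributes +10 177 920 mm⁴
Total I = 25 215 840 mm⁴.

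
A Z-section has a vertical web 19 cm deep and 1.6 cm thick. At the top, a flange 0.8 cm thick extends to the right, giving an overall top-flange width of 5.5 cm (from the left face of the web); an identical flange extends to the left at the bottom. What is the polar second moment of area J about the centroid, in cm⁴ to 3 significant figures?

Break the section into simple shapes (no overlaps), measuring from the bottom-left corner of the bounding box.
Web: 1.6 × 19, A = 30.4 cm², y = 9.5 cm, Ī = 914.53 cm⁴.
Top flange (beyond web): 3.9 × 0.8, A = 3.12 cm², y = 18.6 cm, Ī = 0.1664 cm⁴.
Bottom flange (beyond web): 3.9 × 0.8, A = 3.12 cm², y = 0.4 cm, Ī = 0.1664 cm⁴.
Centroid: ȳ = ΣA·y / ΣA = 9.5 cm.
Transfer each piece to the centroidal x-axis using Ī + A·d² with d = y − 9.5:
  web: d = 0 cm → contributes +914.53 cm⁴
  top flange (beyond web): d = 9.1 cm → contributes +258.53 cm⁴
  bottom flange (beyond web): d = -9.1 cm → contributes +258.53 cm⁴
Total I = 1431.6 cm⁴.
For the y-axis: x̄ = 4.7 cm.
Repeating about the centroidal y-axis gives I_y = 61.585 cm⁴.
Polar second moment: J = I_x + I_y = 1493.2 cm⁴.

J ≈ 1490 cm⁴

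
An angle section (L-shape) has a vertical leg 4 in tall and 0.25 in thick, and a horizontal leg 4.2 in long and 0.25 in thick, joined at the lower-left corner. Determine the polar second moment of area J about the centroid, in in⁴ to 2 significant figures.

Treat the section as a set of non-overlapping primitives; coordinates are from the bounding-box lower-left.
Vertical leg: 0.25 × 4, A = 1 in², y = 2 in, Ī = 1.333 in⁴.
Horizontal leg (remainder): 3.95 × 0.25, A = 0.9875 in², y = 0.125 in, Ī = 0.005143 in⁴.
Centroid: ȳ = ΣA·y / ΣA = 1.068 in.
Transfer each piece to the centroidal x-axis using Ī + A·d² with d = y − 1.068:
  vertical leg: d = 0.9316 in → contributes +2.201 in⁴
  horizontal leg (remainder): d = -0.9434 in → contributes +0.884 in⁴
Total I = 3.085 in⁴.
For the y-axis: x̄ = 1.168 in.
Repeating about the centroidal y-axis gives I_y = 3.48 in⁴.
Polar second moment: J = I_x + I_y = 6.566 in⁴.

J ≈ 6.6 in⁴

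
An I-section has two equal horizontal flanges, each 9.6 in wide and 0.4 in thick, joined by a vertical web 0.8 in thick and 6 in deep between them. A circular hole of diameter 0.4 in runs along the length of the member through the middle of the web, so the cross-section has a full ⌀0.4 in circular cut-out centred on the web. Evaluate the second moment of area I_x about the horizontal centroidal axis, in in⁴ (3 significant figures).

Split into non-overlapping primitives; take the origin at the lower-left of the bounding box.
Bottom flange: 9.6 × 0.4, A = 3.84 in², y = 0.2 in, Ī = 0.0512 in⁴.
Web: 0.8 × 6, A = 4.8 in², y = 3.4 in, Ī = 14.4 in⁴.
Top flange: 9.6 × 0.4, A = 3.84 in², y = 6.6 in, Ī = 0.0512 in⁴.
Hole (subtracted): ⌀0.4, A = 0.12566 in², y = 3.4 in, Ī = 0.0012566 in⁴.
By symmetry the centroid is at mid-height, ȳ = 3.4 in.
Transfer each piece to the horizontal centroidal axis using Ī + A·d² with d = y − 3.4:
  bottom flange: d = -3.2 in → contributes +39.373 in⁴
  web: d = 0 in → contributes +14.4 in⁴
  top flange: d = 3.2 in → contributes +39.373 in⁴
  hole: d = 0 in → contributes −0.0012566 in⁴
Total I = 93.144 in⁴.

I_x ≈ 93.1 in⁴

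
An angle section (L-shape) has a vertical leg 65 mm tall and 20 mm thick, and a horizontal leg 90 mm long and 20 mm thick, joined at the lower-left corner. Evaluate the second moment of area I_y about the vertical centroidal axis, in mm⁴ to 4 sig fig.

I_y ≈ 1.980 × 10⁶ mm⁴

Decompose the section into non-overlapping parts with the origin at the bottom-left of its bounding rectangle.
Vertical leg: 20 × 65, A = 1 300 mm², x = 10 mm, Ī = 43333.3 mm⁴.
Horizontal leg (remainder): 70 × 20, A = 1 400 mm², x = 55 mm, Ī = 571 667 mm⁴.
Centroid: x̄ = ΣA·x / ΣA = 33.3333 mm.
Transfer each piece to the vertical centroidal axis using Ī + A·d² with d = x − 33.3333:
  vertical leg: d = -23.3333 mm → contributes +751 111 mm⁴
  horizontal leg (remainder): d = 21.6667 mm → contributes +1 228 889 mm⁴
Total I = 1 980 000 mm⁴.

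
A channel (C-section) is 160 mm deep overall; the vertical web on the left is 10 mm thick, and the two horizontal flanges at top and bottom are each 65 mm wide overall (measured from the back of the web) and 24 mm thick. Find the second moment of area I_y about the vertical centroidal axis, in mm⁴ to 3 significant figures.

Split into non-overlapping primitives; take the origin at the lower-left of the bounding box.
Web: 10 × 160, A = 1 600 mm², x = 5 mm, Ī = 13 333 mm⁴.
Top flange (beyond web): 55 × 24, A = 1 320 mm², x = 37.5 mm, Ī = 332 750 mm⁴.
Bottom flange (beyond web): 55 × 24, A = 1 320 mm², x = 37.5 mm, Ī = 332 750 mm⁴.
Centroid: x̄ = ΣA·x / ΣA = 25.236 mm.
Transfer each piece to the vertical centroidal axis using Ī + A·d² with d = x − 25.236:
  web: d = -20.236 mm → contributes +668 517 mm⁴
  top flange (beyond web): d = 12.264 mm → contributes +531 290 mm⁴
  bottom flange (beyond web): d = 12.264 mm → contributes +531 290 mm⁴
Total I = 1 731 097 mm⁴.

I_y ≈ 1.73 × 10⁶ mm⁴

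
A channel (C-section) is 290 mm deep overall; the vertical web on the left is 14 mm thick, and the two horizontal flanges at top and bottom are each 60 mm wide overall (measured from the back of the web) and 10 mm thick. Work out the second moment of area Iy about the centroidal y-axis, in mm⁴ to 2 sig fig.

Iy ≈ 9.0 × 10⁵ mm⁴

Decompose the section into non-overlapping parts with the origin at the bottom-left of its bounding rectangle.
Web: 14 × 290, A = 4 060 mm², x = 7 mm, Ī = 66 313 mm⁴.
Top flange (beyond web): 46 × 10, A = 460 mm², x = 37 mm, Ī = 81 113 mm⁴.
Bottom flange (beyond web): 46 × 10, A = 460 mm², x = 37 mm, Ī = 81 113 mm⁴.
Centroid: x̄ = ΣA·x / ΣA = 12.54 mm.
Transfer each piece to the centroidal y-axis using Ī + A·d² with d = x − 12.54:
  web: d = -5.542 mm → contributes +191 019 mm⁴
  top flange (beyond web): d = 24.46 mm → contributes +356 279 mm⁴
  bottom flange (beyond web): d = 24.46 mm → contributes +356 279 mm⁴
Total I = 903 576 mm⁴.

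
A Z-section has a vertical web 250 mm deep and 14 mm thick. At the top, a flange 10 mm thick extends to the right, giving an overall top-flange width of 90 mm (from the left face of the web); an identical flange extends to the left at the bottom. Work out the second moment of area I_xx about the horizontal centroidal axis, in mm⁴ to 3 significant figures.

I_xx ≈ 4.01 × 10⁷ mm⁴

Split into non-overlapping primitives; take the origin at the lower-left of the bounding box.
Web: 14 × 250, A = 3 500 mm², y = 125 mm, Ī = 18 229 167 mm⁴.
Top flange (beyond web): 76 × 10, A = 760 mm², y = 245 mm, Ī = 6333.3 mm⁴.
Bottom flange (beyond web): 76 × 10, A = 760 mm², y = 5 mm, Ī = 6333.3 mm⁴.
Centroid: ȳ = ΣA·y / ΣA = 125 mm.
Transfer each piece to the horizontal centroidal axis using Ī + A·d² with d = y − 125:
  web: d = 0 mm → contributes +18 229 167 mm⁴
  top flange (beyond web): d = 120 mm → contributes +10 950 333 mm⁴
  bottom flange (beyond web): d = -120 mm → contributes +10 950 333 mm⁴
Total I = 40 129 833 mm⁴.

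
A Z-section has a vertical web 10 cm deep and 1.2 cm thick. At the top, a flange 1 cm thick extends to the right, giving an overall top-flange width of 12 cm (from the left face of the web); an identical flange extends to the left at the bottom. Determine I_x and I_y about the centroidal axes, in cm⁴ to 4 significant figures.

I_x ≈ 539.2 cm⁴, I_y ≈ 989.0 cm⁴

Treat the section as a set of non-overlapping primitives; coordinates are from the bounding-box lower-left.
Web: 1.2 × 10, A = 12 cm², y = 5 cm, Ī = 100 cm⁴.
Top flange (beyond web): 10.8 × 1, A = 10.8 cm², y = 9.5 cm, Ī = 0.9 cm⁴.
Bottom flange (beyond web): 10.8 × 1, A = 10.8 cm², y = 0.5 cm, Ī = 0.9 cm⁴.
Centroid: ȳ = ΣA·y / ΣA = 5 cm.
Transfer each piece to the centroidal x-axis using Ī + A·d² with d = y − 5:
  web: d = 0 cm → contributes +100 cm⁴
  top flange (beyond web): d = 4.5 cm → contributes +219.6 cm⁴
  bottom flange (beyond web): d = -4.5 cm → contributes +219.6 cm⁴
Total I = 539.2 cm⁴.
For the y-axis: x̄ = 11.4 cm.
Repeating about the centroidal y-axis gives I_y = 988.992 cm⁴.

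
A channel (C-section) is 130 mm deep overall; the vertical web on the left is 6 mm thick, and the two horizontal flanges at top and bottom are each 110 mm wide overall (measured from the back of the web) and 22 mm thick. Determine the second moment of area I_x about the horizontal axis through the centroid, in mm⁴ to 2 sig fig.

I_x ≈ 1.5 × 10⁷ mm⁴

Treat the section as a set of non-overlapping primitives; coordinates are from the bounding-box lower-left.
Web: 6 × 130, A = 780 mm², y = 65 mm, Ī = 1 098 500 mm⁴.
Top flange (beyond web): 104 × 22, A = 2 288 mm², y = 119 mm, Ī = 92 283 mm⁴.
Bottom flange (beyond web): 104 × 22, A = 2 288 mm², y = 11 mm, Ī = 92 283 mm⁴.
By symmetry the centroid is at mid-height, ȳ = 65 mm.
Transfer each piece to the horizontal axis through the centroid using Ī + A·d² with d = y − 65:
  web: d = 0 mm → contributes +1 098 500 mm⁴
  top flange (beyond web): d = 54 mm → contributes +6 764 091 mm⁴
  bottom flange (beyond web): d = -54 mm → contributes +6 764 091 mm⁴
Total I = 14 626 681 mm⁴.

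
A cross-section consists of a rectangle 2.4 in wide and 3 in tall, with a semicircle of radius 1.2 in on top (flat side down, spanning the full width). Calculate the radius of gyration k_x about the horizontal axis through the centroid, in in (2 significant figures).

k_x ≈ 1.2 in

Break the section into simple shapes (no overlaps), measuring from the bottom-left corner of the bounding box.
Rectangular body: 2.4 × 3, A = 7.2 in², y = 1.5 in, Ī = 5.4 in⁴.
Semicircular cap: semicircle r = 1.2, A = 2.262 in², y = 3.509 in, Ī = 0.2276 in⁴.
Centroid: ȳ = ΣA·y / ΣA = 1.98 in.
Transfer each piece to the horizontal axis through the centroid using Ī + A·d² with d = y − 1.98:
  rectangular body: d = -0.4803 in → contributes +7.061 in⁴
  semicircular cap: d = 1.529 in → contributes +5.515 in⁴
Total I = 12.58 in⁴.
Radius of gyration: k = √(I/A) = √(12.58 / 9.462) = 1.153 in.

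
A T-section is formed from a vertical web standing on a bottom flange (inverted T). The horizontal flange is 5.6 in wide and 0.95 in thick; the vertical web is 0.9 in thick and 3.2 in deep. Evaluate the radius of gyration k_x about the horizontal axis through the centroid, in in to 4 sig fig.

Break the section into simple shapes (no overlaps), measuring from the bottom-left corner of the bounding box.
Flange: 5.6 × 0.95, A = 5.32 in², y = 0.475 in, Ī = 0.400108 in⁴.
Web: 0.9 × 3.2, A = 2.88 in², y = 2.55 in, Ī = 2.4576 in⁴.
Centroid: ȳ = ΣA·y / ΣA = 1.20378 in.
Transfer each piece to the horizontal axis through the centroid using Ī + A·d² with d = y − 1.20378:
  flange: d = -0.72878 in → contributes +3.22567 in⁴
  web: d = 1.34622 in → contributes +7.67704 in⁴
Total I = 10.9027 in⁴.
Radius of gyration: k = √(I/A) = √(10.9027 / 8.2) = 1.15308 in.

k_x ≈ 1.153 in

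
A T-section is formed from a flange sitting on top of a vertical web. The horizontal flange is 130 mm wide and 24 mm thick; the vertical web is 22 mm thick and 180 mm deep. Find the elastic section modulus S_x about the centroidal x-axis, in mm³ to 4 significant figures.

S_x ≈ 2.149 × 10⁵ mm³

Split into non-overlapping primitives; take the origin at the lower-left of the bounding box.
Flange: 130 × 24, A = 3 120 mm², y = 192 mm, Ī = 149 760 mm⁴.
Web: 22 × 180, A = 3 960 mm², y = 90 mm, Ī = 10 692 000 mm⁴.
Centroid: ȳ = ΣA·y / ΣA = 134.949 mm.
Transfer each piece to the centroidal x-axis using Ī + A·d² with d = y − 134.949:
  flange: d = 57.0508 mm → contributes +10 304 733 mm⁴
  web: d = -44.9492 mm → contributes +18 692 888 mm⁴
Total I = 28 997 622 mm⁴.
Extreme fibre distance c = 134.949 mm; S = I/c = 214 878 mm³.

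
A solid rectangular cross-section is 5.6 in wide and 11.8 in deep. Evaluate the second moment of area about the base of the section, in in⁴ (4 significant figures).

The section: 5.6 × 11.8, A = 66.08 in², y = 5.9 in, Ī = 766.748 in⁴.
Transfer it to the base of the section using Ī + A·d² with d = y − 0:
  the section: d = 5.9 in → contributes +3066.99 in⁴
Total I = 3066.99 in⁴.

I_base ≈ 3067 in⁴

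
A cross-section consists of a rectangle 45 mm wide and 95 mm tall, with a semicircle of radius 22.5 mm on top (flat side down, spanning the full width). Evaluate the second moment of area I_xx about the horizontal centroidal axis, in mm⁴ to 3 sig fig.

Treat the section as a set of non-overlapping primitives; coordinates are from the bounding-box lower-left.
Rectangular body: 45 × 95, A = 4 275 mm², y = 47.5 mm, Ī = 3 215 156 mm⁴.
Semicircular cap: semicircle r = 22.5, A = 795.22 mm², y = 104.55 mm, Ī = 28 130 mm⁴.
Centroid: ȳ = ΣA·y / ΣA = 56.448 mm.
Transfer each piece to the horizontal centroidal axis using Ī + A·d² with d = y − 56.448:
  rectangular body: d = -8.9476 mm → contributes +3 557 414 mm⁴
  semicircular cap: d = 48.102 mm → contributes +1 868 075 mm⁴
Total I = 5 425 489 mm⁴.

I_xx ≈ 5.43 × 10⁶ mm⁴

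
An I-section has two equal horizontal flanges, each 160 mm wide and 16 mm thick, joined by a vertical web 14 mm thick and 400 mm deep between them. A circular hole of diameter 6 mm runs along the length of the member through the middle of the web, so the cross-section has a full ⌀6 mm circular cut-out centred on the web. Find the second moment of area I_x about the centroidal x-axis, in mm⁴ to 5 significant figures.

I_x ≈ 2.9629 × 10⁸ mm⁴

Break the section into simple shapes (no overlaps), measuring from the bottom-left corner of the bounding box.
Bottom flange: 160 × 16, A = 2 560 mm², y = 8 mm, Ī = 54613.33 mm⁴.
Web: 14 × 400, A = 5 600 mm², y = 216 mm, Ī = 74 666 667 mm⁴.
Top flange: 160 × 16, A = 2 560 mm², y = 424 mm, Ī = 54613.33 mm⁴.
Hole (subtracted): ⌀6, A = 28.27433 mm², y = 216 mm, Ī = 63.61725 mm⁴.
By symmetry the centroid is at mid-height, ȳ = 216 mm.
Transfer each piece to the centroidal x-axis using Ī + A·d² with d = y − 216:
  bottom flange: d = -208 mm → contributes +110 810 453 mm⁴
  web: d = 0 mm → contributes +74 666 667 mm⁴
  top flange: d = 208 mm → contributes +110 810 453 mm⁴
  hole: d = 0 mm → contributes −63.61725 mm⁴
Total I = 296 287 510 mm⁴.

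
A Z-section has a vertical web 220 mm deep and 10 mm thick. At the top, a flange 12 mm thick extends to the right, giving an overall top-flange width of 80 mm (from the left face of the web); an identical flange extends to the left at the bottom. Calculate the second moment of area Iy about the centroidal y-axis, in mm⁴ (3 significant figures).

Iy ≈ 3.39 × 10⁶ mm⁴

Treat the section as a set of non-overlapping primitives; coordinates are from the bounding-box lower-left.
Web: 10 × 220, A = 2 200 mm², x = 75 mm, Ī = 18 333 mm⁴.
Top flange (beyond web): 70 × 12, A = 840 mm², x = 115 mm, Ī = 343 000 mm⁴.
Bottom flange (beyond web): 70 × 12, A = 840 mm², x = 35 mm, Ī = 343 000 mm⁴.
Centroid: x̄ = ΣA·x / ΣA = 75 mm.
Transfer each piece to the centroidal y-axis using Ī + A·d² with d = x − 75:
  web: d = 0 mm → contributes +18 333 mm⁴
  top flange (beyond web): d = 40 mm → contributes +1 687 000 mm⁴
  bottom flange (beyond web): d = -40 mm → contributes +1 687 000 mm⁴
Total I = 3 392 333 mm⁴.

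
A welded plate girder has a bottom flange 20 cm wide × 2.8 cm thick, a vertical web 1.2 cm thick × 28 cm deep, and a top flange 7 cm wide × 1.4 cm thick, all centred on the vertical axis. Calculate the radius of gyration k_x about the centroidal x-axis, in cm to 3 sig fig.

k_x ≈ 11.2 cm

Decompose the section into non-overlapping parts with the origin at the bottom-left of its bounding rectangle.
Bottom plate: 20 × 2.8, A = 56 cm², y = 1.4 cm, Ī = 36.587 cm⁴.
Web plate: 1.2 × 28, A = 33.6 cm², y = 16.8 cm, Ī = 2195.2 cm⁴.
Top plate: 7 × 1.4, A = 9.8 cm², y = 31.5 cm, Ī = 1.6007 cm⁴.
Centroid: ȳ = ΣA·y / ΣA = 9.5732 cm.
Transfer each piece to the centroidal x-axis using Ī + A·d² with d = y − 9.5732:
  bottom plate: d = -8.1732 cm → contributes +3777.5 cm⁴
  web plate: d = 7.2268 cm → contributes +3 950 cm⁴
  top plate: d = 21.927 cm → contributes +4713.3 cm⁴
Total I = 12 441 cm⁴.
Radius of gyration: k = √(I/A) = √(12 441 / 99.4) = 11.187 cm.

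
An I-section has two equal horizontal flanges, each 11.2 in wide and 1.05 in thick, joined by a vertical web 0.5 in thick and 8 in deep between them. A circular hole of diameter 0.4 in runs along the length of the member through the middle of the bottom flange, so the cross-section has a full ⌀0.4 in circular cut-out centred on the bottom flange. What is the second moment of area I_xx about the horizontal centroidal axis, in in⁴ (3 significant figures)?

Split into non-overlapping primitives; take the origin at the lower-left of the bounding box.
Bottom flange: 11.2 × 1.05, A = 11.76 in², y = 0.525 in, Ī = 1.0805 in⁴.
Web: 0.5 × 8, A = 4 in², y = 5.05 in, Ī = 21.333 in⁴.
Top flange: 11.2 × 1.05, A = 11.76 in², y = 9.575 in, Ī = 1.0805 in⁴.
Hole (subtracted): ⌀0.4, A = 0.12566 in², y = 0.525 in, Ī = 0.0012566 in⁴.
Centroid: ȳ = ΣA·y / ΣA = 5.0708 in.
Transfer each piece to the horizontal centroidal axis using Ī + A·d² with d = y − 5.0708:
  bottom flange: d = -4.5458 in → contributes +244.09 in⁴
  web: d = -0.020757 in → contributes +21.335 in⁴
  top flange: d = 4.5042 in → contributes +239.67 in⁴
  hole: d = -4.5458 in → contributes −2.598 in⁴
Total I = 502.49 in⁴.

I_xx ≈ 502 in⁴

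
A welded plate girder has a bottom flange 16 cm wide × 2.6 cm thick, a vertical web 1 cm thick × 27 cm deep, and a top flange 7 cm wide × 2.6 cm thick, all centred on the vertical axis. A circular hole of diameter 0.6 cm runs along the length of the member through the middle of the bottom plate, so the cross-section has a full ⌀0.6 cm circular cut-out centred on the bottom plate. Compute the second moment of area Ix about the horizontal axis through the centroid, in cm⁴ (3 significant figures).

Decompose the section into non-overlapping parts with the origin at the bottom-left of its bounding rectangle.
Bottom plate: 16 × 2.6, A = 41.6 cm², y = 1.3 cm, Ī = 23.435 cm⁴.
Web plate: 1 × 27, A = 27 cm², y = 16.1 cm, Ī = 1640.3 cm⁴.
Top plate: 7 × 2.6, A = 18.2 cm², y = 30.9 cm, Ī = 10.253 cm⁴.
Hole (subtracted): ⌀0.6, A = 0.28274 cm², y = 1.3 cm, Ī = 0.0063617 cm⁴.
Centroid: ȳ = ΣA·y / ΣA = 12.145 cm.
Transfer each piece to the horizontal axis through the centroid using Ī + A·d² with d = y − 12.145:
  bottom plate: d = -10.845 cm → contributes +4916.6 cm⁴
  web plate: d = 3.9545 cm → contributes +2062.5 cm⁴
  top plate: d = 18.755 cm → contributes +6411.8 cm⁴
  hole: d = -10.845 cm → contributes −33.264 cm⁴
Total I = 13 358 cm⁴.

Ix ≈ 1.34 × 10⁴ cm⁴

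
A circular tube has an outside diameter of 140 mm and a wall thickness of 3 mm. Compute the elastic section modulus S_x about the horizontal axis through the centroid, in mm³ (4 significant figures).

Break the section into simple shapes (no overlaps), measuring from the bottom-left corner of the bounding box.
Outer circle: ⌀140, A = 15393.8 mm², y = 70 mm, Ī = 18 857 410 mm⁴.
Bore (subtracted): ⌀134, A = 14102.6 mm², y = 70 mm, Ī = 15 826 653 mm⁴.
By symmetry the centroid is at mid-height, ȳ = 70 mm.
All pieces are centred on the horizontal axis through the centroid, so I = ΣĪ (holes subtracted) = 3 030 756 mm⁴.
Extreme fibre distance c = 70 mm; S = I/c = 43296.5 mm³.

S_x ≈ 4.330 × 10⁴ mm³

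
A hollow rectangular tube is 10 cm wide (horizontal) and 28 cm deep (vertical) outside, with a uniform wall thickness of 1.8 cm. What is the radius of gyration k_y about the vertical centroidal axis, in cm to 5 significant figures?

Break the section into simple shapes (no overlaps), measuring from the bottom-left corner of the bounding box.
Outer rectangle: 10 × 28, A = 280 cm², x = 5 cm, Ī = 2333.333 cm⁴.
Inner void (subtracted): 6.4 × 24.4, A = 156.16 cm², x = 5 cm, Ī = 533.0261 cm⁴.
By symmetry the centroid is at mid-width, x̄ = 5 cm.
All pieces are centred on the vertical centroidal axis, so I = ΣĪ (holes subtracted) = 1800.307 cm⁴.
Radius of gyration: k = √(I/A) = √(1800.307 / 123.84) = 3.81279 cm.

k_y ≈ 3.8128 cm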